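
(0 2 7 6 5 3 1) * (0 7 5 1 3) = (0 2 5)(1 7 6)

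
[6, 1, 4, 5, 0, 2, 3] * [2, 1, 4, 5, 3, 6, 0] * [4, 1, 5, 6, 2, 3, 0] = [4, 1, 6, 0, 5, 2, 3]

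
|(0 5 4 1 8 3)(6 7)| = 6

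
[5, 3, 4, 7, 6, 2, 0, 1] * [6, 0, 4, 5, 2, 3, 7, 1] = [3, 5, 2, 1, 7, 4, 6, 0]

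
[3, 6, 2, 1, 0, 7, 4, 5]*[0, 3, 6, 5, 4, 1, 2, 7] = [5, 2, 6, 3, 0, 7, 4, 1]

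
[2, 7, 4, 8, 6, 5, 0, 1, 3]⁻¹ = [6, 7, 0, 8, 2, 5, 4, 1, 3]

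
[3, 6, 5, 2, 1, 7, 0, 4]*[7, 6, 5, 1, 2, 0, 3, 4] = [1, 3, 0, 5, 6, 4, 7, 2]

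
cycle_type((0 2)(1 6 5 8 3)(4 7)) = 2^2.5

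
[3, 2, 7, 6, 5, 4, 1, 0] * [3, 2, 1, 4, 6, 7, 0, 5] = [4, 1, 5, 0, 7, 6, 2, 3]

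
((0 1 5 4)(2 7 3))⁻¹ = (0 4 5 1)(2 3 7)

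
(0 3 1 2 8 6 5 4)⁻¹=(0 4 5 6 8 2 1 3)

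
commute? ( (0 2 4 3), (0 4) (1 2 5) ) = no: (0 2 4 3)*(0 4) (1 2 5) = (0 5 1 2) (3 4), (0 4) (1 2 5)*(0 2 4 3) = (0 3) (1 4 2 5) 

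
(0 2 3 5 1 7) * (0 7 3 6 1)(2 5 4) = (0 5)(1 3 4 2 6)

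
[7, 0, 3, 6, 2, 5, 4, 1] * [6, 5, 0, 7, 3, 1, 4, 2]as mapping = [0→2, 1→6, 2→7, 3→4, 4→0, 5→1, 6→3, 7→5]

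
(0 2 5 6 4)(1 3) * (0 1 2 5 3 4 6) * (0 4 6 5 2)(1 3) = (0 2 1 6 5 4 3)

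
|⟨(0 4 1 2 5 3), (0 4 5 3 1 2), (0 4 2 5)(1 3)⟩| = 720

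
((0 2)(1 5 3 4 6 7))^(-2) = (1 6 3)(4 5 7)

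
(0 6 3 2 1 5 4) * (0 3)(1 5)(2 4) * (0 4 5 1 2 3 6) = (1 2)(3 5)(4 6)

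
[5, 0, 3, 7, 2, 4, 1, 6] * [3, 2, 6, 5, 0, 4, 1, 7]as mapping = [0→4, 1→3, 2→5, 3→7, 4→6, 5→0, 6→2, 7→1]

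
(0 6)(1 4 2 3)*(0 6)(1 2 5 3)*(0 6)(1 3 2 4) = (0 6)(2 3 4 5)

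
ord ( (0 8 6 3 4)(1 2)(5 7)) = 10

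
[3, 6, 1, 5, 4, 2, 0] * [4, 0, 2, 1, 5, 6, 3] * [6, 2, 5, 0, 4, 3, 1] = [2, 0, 6, 1, 3, 5, 4]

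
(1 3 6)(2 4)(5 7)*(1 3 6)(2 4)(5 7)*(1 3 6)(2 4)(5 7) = (2 4)(5 7)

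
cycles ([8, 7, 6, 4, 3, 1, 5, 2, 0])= (0 8)(1 7 2 6 5)(3 4)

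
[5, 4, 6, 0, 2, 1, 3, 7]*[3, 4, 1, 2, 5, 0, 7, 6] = [0, 5, 7, 3, 1, 4, 2, 6]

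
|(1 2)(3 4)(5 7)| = 2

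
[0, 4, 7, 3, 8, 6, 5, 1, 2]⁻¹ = [0, 7, 8, 3, 1, 6, 5, 2, 4]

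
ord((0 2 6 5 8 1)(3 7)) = 6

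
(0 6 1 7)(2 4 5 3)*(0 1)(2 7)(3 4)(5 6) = (0 5 4 6)(1 2 3 7)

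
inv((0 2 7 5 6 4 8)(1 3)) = (0 8 4 6 5 7 2)(1 3)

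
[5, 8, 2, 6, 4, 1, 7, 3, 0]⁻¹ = [8, 5, 2, 7, 4, 0, 3, 6, 1]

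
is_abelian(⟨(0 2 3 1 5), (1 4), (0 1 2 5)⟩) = no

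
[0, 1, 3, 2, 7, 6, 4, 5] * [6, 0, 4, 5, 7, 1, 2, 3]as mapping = [0→6, 1→0, 2→5, 3→4, 4→3, 5→2, 6→7, 7→1]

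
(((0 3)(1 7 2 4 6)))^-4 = (1 7 2 4 6)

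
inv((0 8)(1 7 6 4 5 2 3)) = (0 8)(1 3 2 5 4 6 7)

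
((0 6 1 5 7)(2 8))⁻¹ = (0 7 5 1 6)(2 8)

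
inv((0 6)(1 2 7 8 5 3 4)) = (0 6)(1 4 3 5 8 7 2)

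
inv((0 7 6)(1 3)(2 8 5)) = (0 6 7)(1 3)(2 5 8)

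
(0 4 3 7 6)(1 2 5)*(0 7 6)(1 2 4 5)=(0 5 2 1 4 3 6 7)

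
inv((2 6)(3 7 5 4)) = (2 6)(3 4 5 7)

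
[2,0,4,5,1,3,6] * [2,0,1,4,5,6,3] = [1,2,5,6,0,4,3]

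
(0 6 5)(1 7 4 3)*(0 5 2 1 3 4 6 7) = (0 7 6 2 1)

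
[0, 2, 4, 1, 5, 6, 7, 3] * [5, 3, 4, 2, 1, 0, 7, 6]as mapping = [0→5, 1→4, 2→1, 3→3, 4→0, 5→7, 6→6, 7→2]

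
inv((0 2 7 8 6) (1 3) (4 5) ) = (0 6 8 7 2) (1 3) (4 5) 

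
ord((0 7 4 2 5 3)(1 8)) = 6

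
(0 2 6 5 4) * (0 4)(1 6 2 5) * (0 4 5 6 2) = (0 6 1 2)(4 5)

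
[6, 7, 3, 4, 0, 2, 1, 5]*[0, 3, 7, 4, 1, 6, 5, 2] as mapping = [0→5, 1→2, 2→4, 3→1, 4→0, 5→7, 6→3, 7→6] 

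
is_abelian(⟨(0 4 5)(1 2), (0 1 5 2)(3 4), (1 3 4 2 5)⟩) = no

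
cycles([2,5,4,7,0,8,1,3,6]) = (0 2 4)(1 5 8 6)(3 7)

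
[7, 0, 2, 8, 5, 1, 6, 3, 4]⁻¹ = [1, 5, 2, 7, 8, 4, 6, 0, 3]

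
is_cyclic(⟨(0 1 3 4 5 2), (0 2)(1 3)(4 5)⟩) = no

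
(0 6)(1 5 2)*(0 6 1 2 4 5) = (0 1)(4 5)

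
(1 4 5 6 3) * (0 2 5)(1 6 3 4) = (0 2 5 3 6 4)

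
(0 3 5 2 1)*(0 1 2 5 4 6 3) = (3 4 6)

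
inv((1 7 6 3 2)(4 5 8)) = (1 2 3 6 7)(4 8 5)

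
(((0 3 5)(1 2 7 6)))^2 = (0 5 3)(1 7)(2 6)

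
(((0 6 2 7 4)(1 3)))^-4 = (0 6 2 7 4)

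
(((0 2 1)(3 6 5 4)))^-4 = (0 1 2)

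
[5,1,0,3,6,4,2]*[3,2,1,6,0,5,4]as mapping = [0→5,1→2,2→3,3→6,4→4,5→0,6→1]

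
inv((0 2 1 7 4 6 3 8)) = (0 8 3 6 4 7 1 2)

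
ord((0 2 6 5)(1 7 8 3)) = 4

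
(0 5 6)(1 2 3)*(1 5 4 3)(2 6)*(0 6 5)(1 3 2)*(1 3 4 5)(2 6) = (0 5 3)(2 4 6)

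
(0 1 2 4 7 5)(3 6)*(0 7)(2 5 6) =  (0 1 5 7 6 3 2 4)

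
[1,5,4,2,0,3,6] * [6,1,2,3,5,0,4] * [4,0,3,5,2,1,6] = [0,4,1,3,6,5,2]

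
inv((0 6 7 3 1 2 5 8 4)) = (0 4 8 5 2 1 3 7 6)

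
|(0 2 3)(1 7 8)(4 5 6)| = 3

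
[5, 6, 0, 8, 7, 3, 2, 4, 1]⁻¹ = [2, 8, 6, 5, 7, 0, 1, 4, 3]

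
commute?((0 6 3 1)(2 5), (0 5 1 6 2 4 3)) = no:(0 6 3 1)(2 5)*(0 5 1 6 2 4 3) = (0 2 1 5 4 3 6), (0 5 1 6 2 4 3)*(0 6 3 1)(2 5) = (0 2 4 1 3 6 5)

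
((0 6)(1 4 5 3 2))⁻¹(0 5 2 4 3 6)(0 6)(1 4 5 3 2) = (0 6 3 1 5 2)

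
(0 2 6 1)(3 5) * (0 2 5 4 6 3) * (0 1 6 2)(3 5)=(0 3 4 2 5 1)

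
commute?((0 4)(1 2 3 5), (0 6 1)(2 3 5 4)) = no:(0 4)(1 2 3 5) * (0 6 1)(2 3 5 4) = (0 2 5)(1 3 4 6), (0 6 1)(2 3 5 4) * (0 4)(1 2 3 5) = (0 6 2 5)(1 4 3)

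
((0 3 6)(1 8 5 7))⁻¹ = (0 6 3)(1 7 5 8)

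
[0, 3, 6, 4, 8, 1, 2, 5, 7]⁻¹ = [0, 5, 6, 1, 3, 7, 2, 8, 4]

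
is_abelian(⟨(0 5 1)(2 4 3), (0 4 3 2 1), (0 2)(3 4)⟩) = no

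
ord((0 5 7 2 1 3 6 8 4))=9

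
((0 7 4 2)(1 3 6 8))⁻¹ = (0 2 4 7)(1 8 6 3)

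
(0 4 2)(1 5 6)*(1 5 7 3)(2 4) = (0 2)(1 7 3)(5 6)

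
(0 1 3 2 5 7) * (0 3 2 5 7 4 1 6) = (0 6)(1 2 7 3 5 4)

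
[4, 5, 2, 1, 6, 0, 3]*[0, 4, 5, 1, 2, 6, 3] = [2, 6, 5, 4, 3, 0, 1]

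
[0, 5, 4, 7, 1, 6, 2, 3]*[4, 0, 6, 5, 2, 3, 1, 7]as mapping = [0→4, 1→3, 2→2, 3→7, 4→0, 5→1, 6→6, 7→5]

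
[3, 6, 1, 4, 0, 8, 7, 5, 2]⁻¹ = [4, 2, 8, 0, 3, 7, 1, 6, 5]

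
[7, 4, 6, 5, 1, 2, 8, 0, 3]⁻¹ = [7, 4, 5, 8, 1, 3, 2, 0, 6]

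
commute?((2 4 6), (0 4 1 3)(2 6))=no:(2 4 6)*(0 4 1 3)(2 6)=(0 4 2 1 3), (0 4 1 3)(2 6)*(2 4 6)=(0 6 4 1 3)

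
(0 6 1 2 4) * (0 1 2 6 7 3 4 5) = (0 7 3 4 1 6 2 5) 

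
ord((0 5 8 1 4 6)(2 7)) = 6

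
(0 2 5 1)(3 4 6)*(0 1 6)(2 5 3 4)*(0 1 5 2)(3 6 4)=(0 2 6 3)(1 5 4)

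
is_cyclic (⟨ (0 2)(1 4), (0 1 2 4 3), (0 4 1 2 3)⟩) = no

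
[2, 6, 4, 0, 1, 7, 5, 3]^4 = [6, 3, 5, 1, 7, 2, 0, 4]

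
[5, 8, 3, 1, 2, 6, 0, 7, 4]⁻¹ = [6, 3, 4, 2, 8, 0, 5, 7, 1]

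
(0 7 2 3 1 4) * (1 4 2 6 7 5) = (0 5 1 2 3 4)(6 7)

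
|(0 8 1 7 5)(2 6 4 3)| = 20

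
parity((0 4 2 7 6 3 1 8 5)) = even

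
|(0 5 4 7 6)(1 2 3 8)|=20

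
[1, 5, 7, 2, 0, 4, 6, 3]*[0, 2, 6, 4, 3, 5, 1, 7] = [2, 5, 7, 6, 0, 3, 1, 4]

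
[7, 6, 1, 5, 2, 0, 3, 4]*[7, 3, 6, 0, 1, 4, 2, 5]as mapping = [0→5, 1→2, 2→3, 3→4, 4→6, 5→7, 6→0, 7→1]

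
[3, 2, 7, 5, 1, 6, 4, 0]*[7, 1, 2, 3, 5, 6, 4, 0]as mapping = [0→3, 1→2, 2→0, 3→6, 4→1, 5→4, 6→5, 7→7]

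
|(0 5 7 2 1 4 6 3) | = 8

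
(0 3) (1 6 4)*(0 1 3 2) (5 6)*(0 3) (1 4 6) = (0 2 3 4) (1 5) 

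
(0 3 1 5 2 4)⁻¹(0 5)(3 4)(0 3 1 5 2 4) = (0 1)(2 3)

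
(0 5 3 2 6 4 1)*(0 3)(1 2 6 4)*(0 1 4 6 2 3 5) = (1 5)(2 6 4 3)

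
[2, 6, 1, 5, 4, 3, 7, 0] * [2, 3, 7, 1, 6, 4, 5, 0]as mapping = [0→7, 1→5, 2→3, 3→4, 4→6, 5→1, 6→0, 7→2]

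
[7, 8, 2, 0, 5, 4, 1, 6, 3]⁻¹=[3, 6, 2, 8, 5, 4, 7, 0, 1]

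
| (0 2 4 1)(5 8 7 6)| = 4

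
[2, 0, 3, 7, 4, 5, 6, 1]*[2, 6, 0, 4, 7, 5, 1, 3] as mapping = [0→0, 1→2, 2→4, 3→3, 4→7, 5→5, 6→1, 7→6] 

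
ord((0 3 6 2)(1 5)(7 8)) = 4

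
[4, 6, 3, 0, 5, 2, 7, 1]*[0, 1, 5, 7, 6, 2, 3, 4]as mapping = [0→6, 1→3, 2→7, 3→0, 4→2, 5→5, 6→4, 7→1]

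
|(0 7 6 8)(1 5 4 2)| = 4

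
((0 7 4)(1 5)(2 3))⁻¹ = (0 4 7)(1 5)(2 3)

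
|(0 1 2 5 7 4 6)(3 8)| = 14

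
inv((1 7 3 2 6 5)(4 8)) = (1 5 6 2 3 7)(4 8)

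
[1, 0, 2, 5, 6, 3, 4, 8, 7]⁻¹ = [1, 0, 2, 5, 6, 3, 4, 8, 7]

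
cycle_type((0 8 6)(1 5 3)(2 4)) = 2.3^2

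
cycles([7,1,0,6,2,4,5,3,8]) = (0 7 3 6 5 4 2)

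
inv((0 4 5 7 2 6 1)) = (0 1 6 2 7 5 4)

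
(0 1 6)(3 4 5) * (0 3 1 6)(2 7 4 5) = (0 6 3 5 1)(2 7 4)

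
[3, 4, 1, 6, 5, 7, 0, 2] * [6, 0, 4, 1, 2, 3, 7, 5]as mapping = [0→1, 1→2, 2→0, 3→7, 4→3, 5→5, 6→6, 7→4]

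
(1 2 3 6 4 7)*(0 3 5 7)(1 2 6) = (0 3 1 6 4)(2 5 7)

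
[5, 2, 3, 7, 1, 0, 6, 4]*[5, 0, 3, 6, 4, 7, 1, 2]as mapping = [0→7, 1→3, 2→6, 3→2, 4→0, 5→5, 6→1, 7→4]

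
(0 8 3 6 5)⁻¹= (0 5 6 3 8)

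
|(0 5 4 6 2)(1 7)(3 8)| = 10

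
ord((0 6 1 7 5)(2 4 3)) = 15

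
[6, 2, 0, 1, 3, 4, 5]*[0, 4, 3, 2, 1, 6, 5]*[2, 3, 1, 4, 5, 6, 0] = [6, 4, 2, 5, 1, 3, 0]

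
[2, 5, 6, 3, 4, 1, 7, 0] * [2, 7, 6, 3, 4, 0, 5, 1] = [6, 0, 5, 3, 4, 7, 1, 2]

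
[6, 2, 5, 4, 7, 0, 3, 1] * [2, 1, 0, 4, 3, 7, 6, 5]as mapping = [0→6, 1→0, 2→7, 3→3, 4→5, 5→2, 6→4, 7→1]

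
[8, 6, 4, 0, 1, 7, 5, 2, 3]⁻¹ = [3, 4, 7, 8, 2, 6, 1, 5, 0]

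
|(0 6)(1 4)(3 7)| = 2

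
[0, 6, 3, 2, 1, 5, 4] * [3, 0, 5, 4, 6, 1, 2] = [3, 2, 4, 5, 0, 1, 6]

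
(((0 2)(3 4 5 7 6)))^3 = (0 2)(3 7 4 6 5)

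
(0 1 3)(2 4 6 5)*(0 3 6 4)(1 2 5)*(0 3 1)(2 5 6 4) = (0 5 6)(1 4 2 3)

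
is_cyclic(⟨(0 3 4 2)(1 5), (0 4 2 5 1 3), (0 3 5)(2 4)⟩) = no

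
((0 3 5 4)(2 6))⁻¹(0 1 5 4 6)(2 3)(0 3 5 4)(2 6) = (0 2 3 1 4)(5 6)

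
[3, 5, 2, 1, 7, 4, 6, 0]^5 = [7, 3, 2, 0, 5, 1, 6, 4]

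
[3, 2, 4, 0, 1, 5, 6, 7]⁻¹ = [3, 4, 1, 0, 2, 5, 6, 7]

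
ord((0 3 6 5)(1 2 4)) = 12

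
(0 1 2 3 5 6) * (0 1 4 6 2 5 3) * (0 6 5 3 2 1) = (0 4 5 1 3 2 6) 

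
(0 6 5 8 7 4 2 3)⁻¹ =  (0 3 2 4 7 8 5 6)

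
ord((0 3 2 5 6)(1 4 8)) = 15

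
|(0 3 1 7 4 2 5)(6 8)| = 14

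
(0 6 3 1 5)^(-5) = ()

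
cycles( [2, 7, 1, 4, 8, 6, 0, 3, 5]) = (0 2 1 7 3 4 8 5 6)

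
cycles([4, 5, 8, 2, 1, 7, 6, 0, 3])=(0 4 1 5 7) (2 8 3) 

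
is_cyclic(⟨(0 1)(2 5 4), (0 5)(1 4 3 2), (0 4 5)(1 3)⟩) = no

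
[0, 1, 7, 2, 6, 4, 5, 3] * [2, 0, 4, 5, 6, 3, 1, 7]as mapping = [0→2, 1→0, 2→7, 3→4, 4→1, 5→6, 6→3, 7→5]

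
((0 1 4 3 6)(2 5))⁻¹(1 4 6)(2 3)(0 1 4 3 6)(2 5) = (0 4 3)(5 6)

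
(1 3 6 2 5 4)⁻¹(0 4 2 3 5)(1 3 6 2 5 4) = (0 1 5 6 4)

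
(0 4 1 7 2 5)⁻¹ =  (0 5 2 7 1 4)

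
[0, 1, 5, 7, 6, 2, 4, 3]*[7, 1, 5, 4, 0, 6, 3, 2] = [7, 1, 6, 2, 3, 5, 0, 4]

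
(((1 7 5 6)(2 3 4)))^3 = (1 6 5 7)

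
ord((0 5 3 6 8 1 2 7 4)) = 9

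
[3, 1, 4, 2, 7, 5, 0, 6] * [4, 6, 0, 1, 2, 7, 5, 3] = [1, 6, 2, 0, 3, 7, 4, 5]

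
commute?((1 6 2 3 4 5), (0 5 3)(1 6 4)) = no:(1 6 2 3 4 5)*(0 5 3)(1 6 4) = (0 5 6 2)(1 4 3), (0 5 3)(1 6 4)*(1 6 2 3 4 5) = (0 1 2 3)(4 6 5)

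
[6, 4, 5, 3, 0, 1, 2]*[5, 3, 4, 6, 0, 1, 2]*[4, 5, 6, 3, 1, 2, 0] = [6, 4, 5, 0, 2, 3, 1]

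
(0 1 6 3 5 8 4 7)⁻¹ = (0 7 4 8 5 3 6 1)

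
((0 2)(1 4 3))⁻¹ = (0 2)(1 3 4)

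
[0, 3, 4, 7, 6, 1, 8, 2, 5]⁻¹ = [0, 5, 7, 1, 2, 8, 4, 3, 6]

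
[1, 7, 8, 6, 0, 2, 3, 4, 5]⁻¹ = [4, 0, 5, 6, 7, 8, 3, 1, 2]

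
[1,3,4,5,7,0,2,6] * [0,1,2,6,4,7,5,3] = [1,6,4,7,3,0,2,5]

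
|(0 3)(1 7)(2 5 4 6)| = 4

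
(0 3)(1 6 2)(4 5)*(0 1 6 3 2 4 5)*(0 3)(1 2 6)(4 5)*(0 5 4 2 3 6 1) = (0 1 5 2)(4 6)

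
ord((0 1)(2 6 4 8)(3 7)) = 4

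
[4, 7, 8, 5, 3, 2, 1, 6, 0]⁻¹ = [8, 6, 5, 4, 0, 3, 7, 1, 2]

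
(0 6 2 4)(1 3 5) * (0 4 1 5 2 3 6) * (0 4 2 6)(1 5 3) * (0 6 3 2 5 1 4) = (1 6 4 5 2)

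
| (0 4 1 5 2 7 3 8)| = 8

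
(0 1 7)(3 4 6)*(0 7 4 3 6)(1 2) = (0 2 1 4)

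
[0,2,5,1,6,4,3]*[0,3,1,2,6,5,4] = [0,1,5,3,4,6,2]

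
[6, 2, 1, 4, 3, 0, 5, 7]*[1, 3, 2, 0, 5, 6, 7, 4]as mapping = [0→7, 1→2, 2→3, 3→5, 4→0, 5→1, 6→6, 7→4]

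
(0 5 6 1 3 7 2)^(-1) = (0 2 7 3 1 6 5)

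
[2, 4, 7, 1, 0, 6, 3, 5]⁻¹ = [4, 3, 0, 6, 1, 7, 5, 2]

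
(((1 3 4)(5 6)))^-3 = (5 6)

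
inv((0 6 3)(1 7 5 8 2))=(0 3 6)(1 2 8 5 7)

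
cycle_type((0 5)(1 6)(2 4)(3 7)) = 2^4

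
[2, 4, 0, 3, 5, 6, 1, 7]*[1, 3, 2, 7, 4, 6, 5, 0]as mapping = [0→2, 1→4, 2→1, 3→7, 4→6, 5→5, 6→3, 7→0]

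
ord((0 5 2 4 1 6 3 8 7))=9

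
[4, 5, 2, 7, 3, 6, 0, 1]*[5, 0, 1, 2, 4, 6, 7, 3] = [4, 6, 1, 3, 2, 7, 5, 0]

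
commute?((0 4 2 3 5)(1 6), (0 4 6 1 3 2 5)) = no:(0 4 2 3 5)(1 6)*(0 4 6 1 3 2 5) = (0 6 3)(4 5), (0 4 6 1 3 2 5)*(0 4 2 3 5)(1 6) = (0 2)(1 5 4)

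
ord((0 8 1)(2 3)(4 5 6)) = 6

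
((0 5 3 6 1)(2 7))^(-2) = (0 6 5 1 3)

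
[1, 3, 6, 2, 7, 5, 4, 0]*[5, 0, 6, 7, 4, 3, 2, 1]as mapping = [0→0, 1→7, 2→2, 3→6, 4→1, 5→3, 6→4, 7→5]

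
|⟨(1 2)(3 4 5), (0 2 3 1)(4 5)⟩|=720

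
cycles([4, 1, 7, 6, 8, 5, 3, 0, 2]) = (0 4 8 2 7) (3 6) 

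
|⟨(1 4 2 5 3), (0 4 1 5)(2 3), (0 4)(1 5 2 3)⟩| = 360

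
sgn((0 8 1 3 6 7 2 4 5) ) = 1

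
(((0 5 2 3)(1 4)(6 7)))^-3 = (0 5 2 3)(1 4)(6 7)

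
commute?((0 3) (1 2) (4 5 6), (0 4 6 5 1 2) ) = no:(0 3) (1 2) (4 5 6)*(0 4 6 5 1 2) = (0 3 4 1), (0 4 6 5 1 2)*(0 3) (1 2) (4 5 6) = (0 5 2 3) 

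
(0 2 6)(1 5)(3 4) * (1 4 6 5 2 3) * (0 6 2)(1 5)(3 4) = (0 4 5 3 2 1)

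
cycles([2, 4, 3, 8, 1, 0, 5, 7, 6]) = (0 2 3 8 6 5) (1 4) 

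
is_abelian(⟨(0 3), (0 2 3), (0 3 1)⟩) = no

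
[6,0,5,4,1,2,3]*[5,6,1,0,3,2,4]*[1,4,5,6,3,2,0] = [3,2,5,6,0,4,1]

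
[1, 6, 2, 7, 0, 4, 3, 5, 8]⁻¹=[4, 0, 2, 6, 5, 7, 1, 3, 8]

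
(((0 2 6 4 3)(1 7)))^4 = (0 3 4 6 2)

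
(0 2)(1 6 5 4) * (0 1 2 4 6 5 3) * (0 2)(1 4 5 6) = (0 5 1 6 3 2 4)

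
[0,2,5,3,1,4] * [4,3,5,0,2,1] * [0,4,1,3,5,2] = [5,2,4,0,3,1]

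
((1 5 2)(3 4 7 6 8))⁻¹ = (1 2 5)(3 8 6 7 4)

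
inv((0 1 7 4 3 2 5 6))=(0 6 5 2 3 4 7 1)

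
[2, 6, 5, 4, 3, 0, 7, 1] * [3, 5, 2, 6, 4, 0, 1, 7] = [2, 1, 0, 4, 6, 3, 7, 5]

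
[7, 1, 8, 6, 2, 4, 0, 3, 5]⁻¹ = [6, 1, 4, 7, 5, 8, 3, 0, 2]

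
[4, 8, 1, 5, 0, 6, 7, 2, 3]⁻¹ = [4, 2, 7, 8, 0, 3, 5, 6, 1]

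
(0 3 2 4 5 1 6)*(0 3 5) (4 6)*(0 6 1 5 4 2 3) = (0 4 6) (1 2) 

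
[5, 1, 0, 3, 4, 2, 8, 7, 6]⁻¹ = [2, 1, 5, 3, 4, 0, 8, 7, 6]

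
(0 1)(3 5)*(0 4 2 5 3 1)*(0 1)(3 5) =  (0 1 4 2 3 5)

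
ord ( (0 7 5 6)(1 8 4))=12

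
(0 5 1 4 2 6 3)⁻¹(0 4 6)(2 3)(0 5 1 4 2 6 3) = (0 6)(2 3 5)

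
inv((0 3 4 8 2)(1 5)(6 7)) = (0 2 8 4 3)(1 5)(6 7)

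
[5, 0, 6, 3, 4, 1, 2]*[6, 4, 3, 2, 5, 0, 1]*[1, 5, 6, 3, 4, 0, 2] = [1, 2, 5, 6, 0, 4, 3]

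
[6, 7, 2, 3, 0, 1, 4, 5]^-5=[6, 7, 2, 3, 0, 1, 4, 5]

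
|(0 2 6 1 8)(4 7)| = 10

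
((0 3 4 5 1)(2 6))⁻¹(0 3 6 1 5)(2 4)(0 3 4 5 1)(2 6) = (0 1 3 4 2)(5 6)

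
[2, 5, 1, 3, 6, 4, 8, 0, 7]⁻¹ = [7, 2, 0, 3, 5, 1, 4, 8, 6]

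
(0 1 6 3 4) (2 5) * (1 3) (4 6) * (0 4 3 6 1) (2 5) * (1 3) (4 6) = (0 4 6) 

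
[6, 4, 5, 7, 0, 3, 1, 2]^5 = [6, 4, 5, 7, 0, 3, 1, 2]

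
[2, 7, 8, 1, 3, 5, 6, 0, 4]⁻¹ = [7, 3, 0, 4, 8, 5, 6, 1, 2]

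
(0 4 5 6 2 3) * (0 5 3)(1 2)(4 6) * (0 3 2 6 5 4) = (0 5)(1 6)(2 3 4)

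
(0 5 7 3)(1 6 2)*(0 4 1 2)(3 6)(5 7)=(0 7 6)(1 3 4)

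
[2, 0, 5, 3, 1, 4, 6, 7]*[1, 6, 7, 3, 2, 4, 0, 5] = [7, 1, 4, 3, 6, 2, 0, 5]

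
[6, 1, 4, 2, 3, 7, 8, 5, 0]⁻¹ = [8, 1, 3, 4, 2, 7, 0, 5, 6]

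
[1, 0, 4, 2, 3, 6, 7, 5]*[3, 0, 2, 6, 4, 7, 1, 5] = [0, 3, 4, 2, 6, 1, 5, 7]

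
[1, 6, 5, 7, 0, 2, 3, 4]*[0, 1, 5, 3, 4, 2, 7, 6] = [1, 7, 2, 6, 0, 5, 3, 4]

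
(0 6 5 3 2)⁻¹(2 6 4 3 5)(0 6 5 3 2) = (0 5 4 2 3)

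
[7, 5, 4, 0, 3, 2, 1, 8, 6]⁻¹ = [3, 6, 5, 4, 2, 1, 8, 0, 7]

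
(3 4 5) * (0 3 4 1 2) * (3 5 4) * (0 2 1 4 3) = (0 5) (3 4) 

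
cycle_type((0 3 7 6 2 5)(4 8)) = 2.6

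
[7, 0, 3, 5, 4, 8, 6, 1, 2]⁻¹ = [1, 7, 8, 2, 4, 3, 6, 0, 5]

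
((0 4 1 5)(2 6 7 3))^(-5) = (0 5 1 4)(2 3 7 6)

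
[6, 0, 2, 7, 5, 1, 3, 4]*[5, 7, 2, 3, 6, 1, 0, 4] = [0, 5, 2, 4, 1, 7, 3, 6]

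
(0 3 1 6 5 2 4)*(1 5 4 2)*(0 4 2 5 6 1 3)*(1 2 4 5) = (1 2)(3 6 4 5)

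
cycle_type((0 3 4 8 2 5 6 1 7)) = 9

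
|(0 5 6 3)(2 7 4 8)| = 4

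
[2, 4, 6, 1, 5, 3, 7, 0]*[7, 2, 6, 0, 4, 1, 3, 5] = [6, 4, 3, 2, 1, 0, 5, 7]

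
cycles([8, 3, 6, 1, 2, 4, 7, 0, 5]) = (0 8 5 4 2 6 7)(1 3)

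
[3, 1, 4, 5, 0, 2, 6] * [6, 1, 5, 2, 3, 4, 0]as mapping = [0→2, 1→1, 2→3, 3→4, 4→6, 5→5, 6→0]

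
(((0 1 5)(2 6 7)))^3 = ()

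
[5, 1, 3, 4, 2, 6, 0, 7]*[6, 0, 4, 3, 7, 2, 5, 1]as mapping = [0→2, 1→0, 2→3, 3→7, 4→4, 5→5, 6→6, 7→1]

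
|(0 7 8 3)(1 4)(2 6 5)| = 12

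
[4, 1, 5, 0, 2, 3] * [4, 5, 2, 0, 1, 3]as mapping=[0→1, 1→5, 2→3, 3→4, 4→2, 5→0]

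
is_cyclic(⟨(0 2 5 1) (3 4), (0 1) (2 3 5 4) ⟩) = no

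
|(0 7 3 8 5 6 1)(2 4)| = 14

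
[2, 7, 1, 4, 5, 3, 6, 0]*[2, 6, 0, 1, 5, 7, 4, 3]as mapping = [0→0, 1→3, 2→6, 3→5, 4→7, 5→1, 6→4, 7→2]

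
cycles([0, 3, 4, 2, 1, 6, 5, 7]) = (1 3 2 4) (5 6) 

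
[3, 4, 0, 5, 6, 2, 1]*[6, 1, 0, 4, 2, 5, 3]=[4, 2, 6, 5, 3, 0, 1]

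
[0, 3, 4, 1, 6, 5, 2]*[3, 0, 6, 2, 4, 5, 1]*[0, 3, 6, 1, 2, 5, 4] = [1, 6, 2, 0, 3, 5, 4] 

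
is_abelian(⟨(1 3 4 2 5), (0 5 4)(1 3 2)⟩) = no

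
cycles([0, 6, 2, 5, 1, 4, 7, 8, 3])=(1 6 7 8 3 5 4)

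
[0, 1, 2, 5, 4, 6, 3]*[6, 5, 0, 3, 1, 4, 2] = [6, 5, 0, 4, 1, 2, 3]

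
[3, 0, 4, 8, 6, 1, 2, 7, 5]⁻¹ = [1, 5, 6, 0, 2, 8, 4, 7, 3]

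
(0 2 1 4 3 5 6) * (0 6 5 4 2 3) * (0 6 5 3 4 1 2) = (0 4 6 5 3 1)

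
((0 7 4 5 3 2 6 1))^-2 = (0 6 3 4)(1 2 5 7)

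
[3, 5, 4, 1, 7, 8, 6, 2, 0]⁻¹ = [8, 3, 7, 0, 2, 1, 6, 4, 5]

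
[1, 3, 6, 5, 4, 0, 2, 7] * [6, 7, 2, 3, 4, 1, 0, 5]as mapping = [0→7, 1→3, 2→0, 3→1, 4→4, 5→6, 6→2, 7→5]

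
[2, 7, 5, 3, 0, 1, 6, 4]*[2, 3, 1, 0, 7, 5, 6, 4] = [1, 4, 5, 0, 2, 3, 6, 7]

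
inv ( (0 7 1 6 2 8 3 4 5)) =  (0 5 4 3 8 2 6 1 7)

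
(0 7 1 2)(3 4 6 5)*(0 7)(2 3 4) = (1 3 2 7)(4 6 5)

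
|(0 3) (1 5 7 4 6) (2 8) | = 10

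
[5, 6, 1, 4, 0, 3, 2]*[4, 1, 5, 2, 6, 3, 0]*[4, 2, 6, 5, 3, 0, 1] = [5, 4, 2, 1, 3, 6, 0] 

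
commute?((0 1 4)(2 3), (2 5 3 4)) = no:(0 1 4)(2 3) * (2 5 3 4) = (0 1 2 4)(3 5), (2 5 3 4) * (0 1 4)(2 3) = (0 1 4 3)(2 5)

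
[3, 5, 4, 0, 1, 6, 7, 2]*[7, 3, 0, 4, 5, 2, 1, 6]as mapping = [0→4, 1→2, 2→5, 3→7, 4→3, 5→1, 6→6, 7→0]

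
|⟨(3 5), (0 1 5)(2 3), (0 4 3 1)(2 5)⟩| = 720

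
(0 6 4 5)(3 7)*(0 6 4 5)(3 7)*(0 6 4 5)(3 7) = (0 5 4 6)(3 7)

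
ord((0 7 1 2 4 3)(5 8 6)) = 6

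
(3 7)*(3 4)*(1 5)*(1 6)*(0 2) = (0 2)(1 5 6)(3 7 4)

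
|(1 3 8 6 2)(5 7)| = 10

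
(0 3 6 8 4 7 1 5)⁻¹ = (0 5 1 7 4 8 6 3)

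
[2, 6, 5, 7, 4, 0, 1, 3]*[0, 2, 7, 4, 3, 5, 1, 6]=[7, 1, 5, 6, 3, 0, 2, 4]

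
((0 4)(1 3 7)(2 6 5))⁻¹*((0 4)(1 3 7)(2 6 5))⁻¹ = (1 3 7)(2 6 5)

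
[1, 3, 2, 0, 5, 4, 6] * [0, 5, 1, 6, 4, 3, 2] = [5, 6, 1, 0, 3, 4, 2]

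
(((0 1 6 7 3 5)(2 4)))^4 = (0 3 6)(1 5 7)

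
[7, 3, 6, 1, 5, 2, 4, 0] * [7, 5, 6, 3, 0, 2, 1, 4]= [4, 3, 1, 5, 2, 6, 0, 7]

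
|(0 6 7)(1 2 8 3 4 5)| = 6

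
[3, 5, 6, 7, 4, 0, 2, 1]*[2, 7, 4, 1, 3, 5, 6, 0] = [1, 5, 6, 0, 3, 2, 4, 7]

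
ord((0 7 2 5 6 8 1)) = 7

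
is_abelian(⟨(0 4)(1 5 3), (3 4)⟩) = no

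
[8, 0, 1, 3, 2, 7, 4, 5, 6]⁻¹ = [1, 2, 4, 3, 6, 7, 8, 5, 0]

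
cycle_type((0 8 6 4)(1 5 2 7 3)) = 4.5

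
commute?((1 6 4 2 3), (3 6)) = no:(1 6 4 2 3) * (3 6) = (1 3)(2 6 4), (3 6) * (1 6 4 2 3) = (1 6)(2 3 4)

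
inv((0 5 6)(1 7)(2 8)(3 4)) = (0 6 5)(1 7)(2 8)(3 4)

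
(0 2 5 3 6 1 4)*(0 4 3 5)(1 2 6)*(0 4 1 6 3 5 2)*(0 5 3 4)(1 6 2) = (0 4 6 5 1 3 2)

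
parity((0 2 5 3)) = odd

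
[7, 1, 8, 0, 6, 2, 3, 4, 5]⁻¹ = [3, 1, 5, 6, 7, 8, 4, 0, 2]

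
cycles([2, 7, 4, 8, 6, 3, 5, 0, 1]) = (0 2 4 6 5 3 8 1 7)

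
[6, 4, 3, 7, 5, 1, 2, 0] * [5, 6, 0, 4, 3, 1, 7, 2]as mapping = [0→7, 1→3, 2→4, 3→2, 4→1, 5→6, 6→0, 7→5]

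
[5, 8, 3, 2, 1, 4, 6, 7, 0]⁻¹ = [8, 4, 3, 2, 5, 0, 6, 7, 1]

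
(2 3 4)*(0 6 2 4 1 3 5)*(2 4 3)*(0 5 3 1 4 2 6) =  (1 6 2 3 4) 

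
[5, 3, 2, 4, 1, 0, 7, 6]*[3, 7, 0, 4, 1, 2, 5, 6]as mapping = [0→2, 1→4, 2→0, 3→1, 4→7, 5→3, 6→6, 7→5]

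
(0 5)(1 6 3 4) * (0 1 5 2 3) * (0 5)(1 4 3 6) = (0 2 6 5 4)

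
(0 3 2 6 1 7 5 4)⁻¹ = (0 4 5 7 1 6 2 3)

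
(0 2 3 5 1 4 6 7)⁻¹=(0 7 6 4 1 5 3 2)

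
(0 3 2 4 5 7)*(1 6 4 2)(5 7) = (0 3 1 6 4 7)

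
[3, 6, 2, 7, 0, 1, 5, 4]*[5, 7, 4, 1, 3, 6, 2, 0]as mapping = [0→1, 1→2, 2→4, 3→0, 4→5, 5→7, 6→6, 7→3]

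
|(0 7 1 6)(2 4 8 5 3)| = 20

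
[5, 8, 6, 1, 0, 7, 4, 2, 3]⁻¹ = [4, 3, 7, 8, 6, 0, 2, 5, 1]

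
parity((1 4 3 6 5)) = even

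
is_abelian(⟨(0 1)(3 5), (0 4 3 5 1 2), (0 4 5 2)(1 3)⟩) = no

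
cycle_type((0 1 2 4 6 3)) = 6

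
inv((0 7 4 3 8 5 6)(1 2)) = (0 6 5 8 3 4 7)(1 2)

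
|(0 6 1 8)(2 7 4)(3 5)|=12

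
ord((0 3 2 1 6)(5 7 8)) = 15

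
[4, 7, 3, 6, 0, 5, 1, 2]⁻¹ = [4, 6, 7, 2, 0, 5, 3, 1]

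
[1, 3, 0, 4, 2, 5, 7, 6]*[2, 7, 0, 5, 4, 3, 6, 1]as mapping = [0→7, 1→5, 2→2, 3→4, 4→0, 5→3, 6→1, 7→6]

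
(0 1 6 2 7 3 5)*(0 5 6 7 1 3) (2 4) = (0 3 6 4 2 1 7) 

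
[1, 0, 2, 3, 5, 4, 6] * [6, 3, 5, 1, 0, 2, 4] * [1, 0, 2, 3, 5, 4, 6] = [3, 6, 4, 0, 2, 1, 5]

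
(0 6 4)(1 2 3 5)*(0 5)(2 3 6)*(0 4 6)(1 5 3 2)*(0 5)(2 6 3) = (0 1 6 3 4 2 5)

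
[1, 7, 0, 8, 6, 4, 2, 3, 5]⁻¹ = [2, 0, 6, 7, 5, 8, 4, 1, 3]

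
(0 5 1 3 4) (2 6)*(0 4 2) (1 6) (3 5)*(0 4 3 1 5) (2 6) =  (0 1) (2 5) (3 6 4) 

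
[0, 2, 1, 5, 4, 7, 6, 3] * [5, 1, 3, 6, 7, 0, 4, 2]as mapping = [0→5, 1→3, 2→1, 3→0, 4→7, 5→2, 6→4, 7→6]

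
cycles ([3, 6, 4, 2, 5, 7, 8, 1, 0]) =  (0 3 2 4 5 7 1 6 8)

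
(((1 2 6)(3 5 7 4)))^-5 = (1 2 6)(3 4 7 5)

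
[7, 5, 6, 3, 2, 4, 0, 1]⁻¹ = [6, 7, 4, 3, 5, 1, 2, 0]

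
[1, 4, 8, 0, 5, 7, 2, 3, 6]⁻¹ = [3, 0, 6, 7, 1, 4, 8, 5, 2]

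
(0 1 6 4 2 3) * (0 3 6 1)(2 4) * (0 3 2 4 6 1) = (0 3 2 1)(4 6)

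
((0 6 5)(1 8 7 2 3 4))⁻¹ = (0 5 6)(1 4 3 2 7 8)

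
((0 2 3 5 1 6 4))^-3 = (0 1 2 6 3 4 5)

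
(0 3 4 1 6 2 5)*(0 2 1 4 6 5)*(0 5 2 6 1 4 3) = (1 2 5 6 4 3)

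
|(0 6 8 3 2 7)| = 6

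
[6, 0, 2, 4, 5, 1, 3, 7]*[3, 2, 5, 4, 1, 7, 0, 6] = [0, 3, 5, 1, 7, 2, 4, 6]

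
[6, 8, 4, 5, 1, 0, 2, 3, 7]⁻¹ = [5, 4, 6, 7, 2, 3, 0, 8, 1]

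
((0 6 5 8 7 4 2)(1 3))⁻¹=(0 2 4 7 8 5 6)(1 3)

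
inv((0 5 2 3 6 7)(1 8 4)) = (0 7 6 3 2 5)(1 4 8)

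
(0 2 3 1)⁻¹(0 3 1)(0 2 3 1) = (0 2 1)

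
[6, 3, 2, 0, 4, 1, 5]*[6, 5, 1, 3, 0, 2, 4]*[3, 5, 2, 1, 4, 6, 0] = [4, 1, 5, 0, 3, 6, 2]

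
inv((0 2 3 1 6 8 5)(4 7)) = (0 5 8 6 1 3 2)(4 7)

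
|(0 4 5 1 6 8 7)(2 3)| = 14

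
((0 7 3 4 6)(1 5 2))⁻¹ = (0 6 4 3 7)(1 2 5)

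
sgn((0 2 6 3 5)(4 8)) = -1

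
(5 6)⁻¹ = (5 6)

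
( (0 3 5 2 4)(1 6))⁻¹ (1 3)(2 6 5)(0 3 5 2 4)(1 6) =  (1 2 4)(5 6)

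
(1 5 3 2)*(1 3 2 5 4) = (1 4)(2 3 5)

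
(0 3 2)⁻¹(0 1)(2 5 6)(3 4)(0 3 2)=(0 5 6)(1 3)(2 4)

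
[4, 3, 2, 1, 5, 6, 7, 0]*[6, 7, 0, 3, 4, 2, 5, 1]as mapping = [0→4, 1→3, 2→0, 3→7, 4→2, 5→5, 6→1, 7→6]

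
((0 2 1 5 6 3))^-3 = (0 5)(1 3)(2 6)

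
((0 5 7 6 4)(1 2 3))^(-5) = (1 2 3)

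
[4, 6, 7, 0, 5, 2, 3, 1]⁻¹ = [3, 7, 5, 6, 0, 4, 1, 2]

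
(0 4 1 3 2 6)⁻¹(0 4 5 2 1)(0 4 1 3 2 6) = (1 5 6 3 4)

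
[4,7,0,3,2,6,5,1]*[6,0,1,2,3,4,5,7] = [3,7,6,2,1,5,4,0]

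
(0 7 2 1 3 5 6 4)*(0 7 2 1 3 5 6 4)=(0 2 3 6)(1 5 4 7)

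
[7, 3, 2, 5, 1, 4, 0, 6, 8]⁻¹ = [6, 4, 2, 1, 5, 3, 7, 0, 8]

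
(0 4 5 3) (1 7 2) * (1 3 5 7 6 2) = (0 4 7 1 6 2 3) 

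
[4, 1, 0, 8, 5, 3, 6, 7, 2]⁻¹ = [2, 1, 8, 5, 0, 4, 6, 7, 3]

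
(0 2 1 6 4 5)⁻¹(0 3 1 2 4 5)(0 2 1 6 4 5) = (0 2 3 6 1 5)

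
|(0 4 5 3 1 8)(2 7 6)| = 6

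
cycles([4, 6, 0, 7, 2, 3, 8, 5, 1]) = (0 4 2)(1 6 8)(3 7 5)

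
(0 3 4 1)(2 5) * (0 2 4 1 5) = (0 3 1 2)(4 5)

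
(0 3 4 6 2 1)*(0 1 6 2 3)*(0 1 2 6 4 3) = (0 1 2 4 6)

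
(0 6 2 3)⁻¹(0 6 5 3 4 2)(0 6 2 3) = (0 4 3 6 2 5)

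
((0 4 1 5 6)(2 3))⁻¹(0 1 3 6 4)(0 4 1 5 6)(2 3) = (0 1 4 5 2)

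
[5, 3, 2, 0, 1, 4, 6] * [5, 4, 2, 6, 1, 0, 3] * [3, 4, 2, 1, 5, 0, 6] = [3, 6, 2, 0, 5, 4, 1]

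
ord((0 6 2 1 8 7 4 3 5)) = 9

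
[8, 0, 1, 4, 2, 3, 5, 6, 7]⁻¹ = [1, 2, 4, 5, 3, 6, 7, 8, 0]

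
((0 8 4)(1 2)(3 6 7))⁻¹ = (0 4 8)(1 2)(3 7 6)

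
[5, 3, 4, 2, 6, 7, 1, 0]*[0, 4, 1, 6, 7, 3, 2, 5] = [3, 6, 7, 1, 2, 5, 4, 0]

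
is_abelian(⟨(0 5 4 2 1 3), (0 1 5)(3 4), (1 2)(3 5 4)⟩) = no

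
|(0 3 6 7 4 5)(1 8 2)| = 6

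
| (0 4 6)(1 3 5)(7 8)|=6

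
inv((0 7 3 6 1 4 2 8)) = (0 8 2 4 1 6 3 7)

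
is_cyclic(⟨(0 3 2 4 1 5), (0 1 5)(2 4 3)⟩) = no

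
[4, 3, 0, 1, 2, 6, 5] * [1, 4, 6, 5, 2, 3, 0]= [2, 5, 1, 4, 6, 0, 3]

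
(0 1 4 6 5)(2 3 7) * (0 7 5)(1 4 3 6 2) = (0 4 2 6)(1 3 5 7)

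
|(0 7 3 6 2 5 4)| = 7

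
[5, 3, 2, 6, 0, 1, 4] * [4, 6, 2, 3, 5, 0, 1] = [0, 3, 2, 1, 4, 6, 5]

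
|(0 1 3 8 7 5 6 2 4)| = 9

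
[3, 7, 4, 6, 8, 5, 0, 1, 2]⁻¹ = [6, 7, 8, 0, 2, 5, 3, 1, 4]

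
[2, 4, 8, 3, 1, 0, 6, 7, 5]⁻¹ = [5, 4, 0, 3, 1, 8, 6, 7, 2]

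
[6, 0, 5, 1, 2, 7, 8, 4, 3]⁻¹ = [1, 3, 4, 8, 7, 2, 0, 5, 6]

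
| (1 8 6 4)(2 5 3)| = 12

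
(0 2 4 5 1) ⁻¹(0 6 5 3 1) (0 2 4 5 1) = (0 2 6 1 3) 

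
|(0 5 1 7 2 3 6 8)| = 8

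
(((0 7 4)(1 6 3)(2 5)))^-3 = (2 5)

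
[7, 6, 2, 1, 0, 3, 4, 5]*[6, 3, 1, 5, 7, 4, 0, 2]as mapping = [0→2, 1→0, 2→1, 3→3, 4→6, 5→5, 6→7, 7→4]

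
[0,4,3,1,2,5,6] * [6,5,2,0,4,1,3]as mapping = [0→6,1→4,2→0,3→5,4→2,5→1,6→3]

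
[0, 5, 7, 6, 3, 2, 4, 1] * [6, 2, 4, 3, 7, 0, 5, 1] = [6, 0, 1, 5, 3, 4, 7, 2] 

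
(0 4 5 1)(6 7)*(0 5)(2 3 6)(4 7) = (0 7 2 3 6 4)(1 5)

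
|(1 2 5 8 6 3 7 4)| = 8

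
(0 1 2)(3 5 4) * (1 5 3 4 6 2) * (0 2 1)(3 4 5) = (0 3 4 5 6 1)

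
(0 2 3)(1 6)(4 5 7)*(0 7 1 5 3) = (0 2)(1 6 5)(3 7 4)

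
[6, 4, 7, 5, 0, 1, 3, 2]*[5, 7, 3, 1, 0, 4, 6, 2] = [6, 0, 2, 4, 5, 7, 1, 3]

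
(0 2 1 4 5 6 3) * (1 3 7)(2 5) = (0 5 6 7 1 4 2 3)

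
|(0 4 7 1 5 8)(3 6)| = 6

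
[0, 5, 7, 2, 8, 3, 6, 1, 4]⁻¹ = [0, 7, 3, 5, 8, 1, 6, 2, 4]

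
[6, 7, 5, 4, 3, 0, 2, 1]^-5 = [5, 7, 6, 4, 3, 2, 0, 1]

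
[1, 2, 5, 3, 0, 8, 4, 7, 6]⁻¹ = [4, 0, 1, 3, 6, 2, 8, 7, 5]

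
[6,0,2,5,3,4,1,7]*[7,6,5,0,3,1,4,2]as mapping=[0→4,1→7,2→5,3→1,4→0,5→3,6→6,7→2]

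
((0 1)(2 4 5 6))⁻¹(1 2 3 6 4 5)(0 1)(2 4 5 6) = (0 4 3 2 5 6)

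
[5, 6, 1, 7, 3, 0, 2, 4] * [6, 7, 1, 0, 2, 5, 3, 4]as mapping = [0→5, 1→3, 2→7, 3→4, 4→0, 5→6, 6→1, 7→2]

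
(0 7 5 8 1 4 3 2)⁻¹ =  (0 2 3 4 1 8 5 7)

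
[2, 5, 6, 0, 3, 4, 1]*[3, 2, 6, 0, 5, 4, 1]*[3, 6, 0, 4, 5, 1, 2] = [2, 5, 6, 4, 3, 1, 0]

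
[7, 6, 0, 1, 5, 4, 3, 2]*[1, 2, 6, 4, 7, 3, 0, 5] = [5, 0, 1, 2, 3, 7, 4, 6]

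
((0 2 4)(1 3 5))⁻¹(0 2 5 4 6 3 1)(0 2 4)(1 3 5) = (0 6 5 3 2 4 1)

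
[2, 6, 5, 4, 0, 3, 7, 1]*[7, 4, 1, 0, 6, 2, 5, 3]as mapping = [0→1, 1→5, 2→2, 3→6, 4→7, 5→0, 6→3, 7→4]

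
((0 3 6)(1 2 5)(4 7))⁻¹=(0 6 3)(1 5 2)(4 7)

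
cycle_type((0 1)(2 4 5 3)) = 2.4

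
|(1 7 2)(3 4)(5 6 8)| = 6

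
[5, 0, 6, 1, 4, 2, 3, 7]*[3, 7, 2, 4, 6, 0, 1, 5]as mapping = [0→0, 1→3, 2→1, 3→7, 4→6, 5→2, 6→4, 7→5]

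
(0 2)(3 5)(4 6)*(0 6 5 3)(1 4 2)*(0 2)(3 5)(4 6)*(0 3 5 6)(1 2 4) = (0 2 1)(3 6)(4 5)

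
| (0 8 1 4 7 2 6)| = 7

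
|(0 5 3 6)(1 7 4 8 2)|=20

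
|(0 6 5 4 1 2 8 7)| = 8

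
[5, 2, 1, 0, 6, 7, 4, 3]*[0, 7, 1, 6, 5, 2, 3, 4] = [2, 1, 7, 0, 3, 4, 5, 6]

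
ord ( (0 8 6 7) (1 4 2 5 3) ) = 20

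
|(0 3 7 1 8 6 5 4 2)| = 9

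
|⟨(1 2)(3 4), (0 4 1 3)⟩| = 120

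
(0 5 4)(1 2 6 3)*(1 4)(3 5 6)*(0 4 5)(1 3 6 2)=(0 2 6)(3 5)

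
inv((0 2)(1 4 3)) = (0 2)(1 3 4)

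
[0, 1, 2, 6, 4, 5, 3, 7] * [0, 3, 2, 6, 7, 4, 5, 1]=[0, 3, 2, 5, 7, 4, 6, 1]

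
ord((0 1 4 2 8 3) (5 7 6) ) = 6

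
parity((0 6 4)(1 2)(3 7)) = even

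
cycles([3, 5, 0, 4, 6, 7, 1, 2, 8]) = (0 3 4 6 1 5 7 2)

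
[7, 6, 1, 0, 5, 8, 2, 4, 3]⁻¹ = [3, 2, 6, 8, 7, 4, 1, 0, 5]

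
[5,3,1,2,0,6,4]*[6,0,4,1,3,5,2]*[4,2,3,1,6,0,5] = [0,2,4,6,5,3,1]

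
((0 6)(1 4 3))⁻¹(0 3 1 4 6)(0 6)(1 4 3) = (0 6 1 4 3)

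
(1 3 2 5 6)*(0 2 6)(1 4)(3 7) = (0 2 5)(1 7 3 6 4)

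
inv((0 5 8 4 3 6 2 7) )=(0 7 2 6 3 4 8 5) 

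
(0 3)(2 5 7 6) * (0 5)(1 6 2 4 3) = (0 1 6 4 3 5 7 2)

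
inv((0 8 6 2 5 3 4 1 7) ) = (0 7 1 4 3 5 2 6 8) 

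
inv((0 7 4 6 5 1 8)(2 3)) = (0 8 1 5 6 4 7)(2 3)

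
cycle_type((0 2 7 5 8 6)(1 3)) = 2.6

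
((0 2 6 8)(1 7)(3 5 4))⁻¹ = (0 8 6 2)(1 7)(3 4 5)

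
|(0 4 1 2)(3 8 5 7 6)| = 20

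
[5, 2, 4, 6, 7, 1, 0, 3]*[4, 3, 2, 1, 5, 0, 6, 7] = [0, 2, 5, 6, 7, 3, 4, 1]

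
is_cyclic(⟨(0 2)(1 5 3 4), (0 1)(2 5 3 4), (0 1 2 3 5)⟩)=no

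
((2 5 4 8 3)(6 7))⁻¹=(2 3 8 4 5)(6 7)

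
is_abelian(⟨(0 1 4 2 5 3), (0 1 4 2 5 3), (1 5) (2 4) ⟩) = no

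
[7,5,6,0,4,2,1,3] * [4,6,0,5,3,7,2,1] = [1,7,2,4,3,0,6,5]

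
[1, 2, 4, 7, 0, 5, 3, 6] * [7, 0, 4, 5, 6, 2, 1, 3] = [0, 4, 6, 3, 7, 2, 5, 1]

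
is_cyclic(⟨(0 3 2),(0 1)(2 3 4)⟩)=no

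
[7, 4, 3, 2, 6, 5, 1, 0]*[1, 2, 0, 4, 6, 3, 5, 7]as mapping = [0→7, 1→6, 2→4, 3→0, 4→5, 5→3, 6→2, 7→1]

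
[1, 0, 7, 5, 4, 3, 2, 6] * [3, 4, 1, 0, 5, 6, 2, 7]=[4, 3, 7, 6, 5, 0, 1, 2]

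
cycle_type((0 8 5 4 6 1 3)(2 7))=2.7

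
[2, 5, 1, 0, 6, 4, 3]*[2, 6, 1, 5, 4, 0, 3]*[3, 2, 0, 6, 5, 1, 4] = [2, 3, 4, 0, 6, 5, 1]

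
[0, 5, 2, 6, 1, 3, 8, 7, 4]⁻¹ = [0, 4, 2, 5, 8, 1, 3, 7, 6]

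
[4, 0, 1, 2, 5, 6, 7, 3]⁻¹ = [1, 2, 3, 7, 0, 4, 5, 6]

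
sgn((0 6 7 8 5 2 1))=1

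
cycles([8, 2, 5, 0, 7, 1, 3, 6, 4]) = (0 8 4 7 6 3)(1 2 5)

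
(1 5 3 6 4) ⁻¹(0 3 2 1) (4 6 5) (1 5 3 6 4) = (0 6 2 5) (1 4 3) 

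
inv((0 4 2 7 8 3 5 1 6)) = (0 6 1 5 3 8 7 2 4)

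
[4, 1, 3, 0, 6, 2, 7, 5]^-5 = [6, 1, 0, 4, 7, 3, 5, 2]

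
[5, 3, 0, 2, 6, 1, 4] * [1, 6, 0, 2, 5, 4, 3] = [4, 2, 1, 0, 3, 6, 5]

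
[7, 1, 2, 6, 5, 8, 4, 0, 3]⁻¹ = [7, 1, 2, 8, 6, 4, 3, 0, 5]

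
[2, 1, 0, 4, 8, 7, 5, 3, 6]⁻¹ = [2, 1, 0, 7, 3, 6, 8, 5, 4]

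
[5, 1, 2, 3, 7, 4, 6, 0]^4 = [0, 1, 2, 3, 4, 5, 6, 7]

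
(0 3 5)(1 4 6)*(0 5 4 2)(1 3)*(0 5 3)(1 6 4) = (0 6)(1 2 5 3)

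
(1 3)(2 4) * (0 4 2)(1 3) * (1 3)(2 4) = (0 2 4)(1 3)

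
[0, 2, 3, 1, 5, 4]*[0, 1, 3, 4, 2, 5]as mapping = [0→0, 1→3, 2→4, 3→1, 4→5, 5→2]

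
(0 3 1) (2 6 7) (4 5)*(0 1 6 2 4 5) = (0 3 6 7 4) 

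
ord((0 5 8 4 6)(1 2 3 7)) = 20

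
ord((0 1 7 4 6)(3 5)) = 10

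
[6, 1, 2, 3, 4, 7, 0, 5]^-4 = [0, 1, 2, 3, 4, 5, 6, 7]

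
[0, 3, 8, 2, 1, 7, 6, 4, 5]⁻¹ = [0, 4, 3, 1, 7, 8, 6, 5, 2]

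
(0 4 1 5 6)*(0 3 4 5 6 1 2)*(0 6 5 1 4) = (0 1 5 4 2 6 3)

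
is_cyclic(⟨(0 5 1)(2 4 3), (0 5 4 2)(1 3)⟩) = no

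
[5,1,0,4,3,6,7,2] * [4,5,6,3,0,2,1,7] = [2,5,4,0,3,1,7,6]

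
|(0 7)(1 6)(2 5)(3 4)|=2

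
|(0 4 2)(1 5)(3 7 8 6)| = 12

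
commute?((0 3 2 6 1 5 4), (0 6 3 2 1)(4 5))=no:(0 3 2 6 1 5 4) * (0 6 3 2 1)(4 5)=(0 2 3 1 4 6), (0 6 3 2 1)(4 5) * (0 3 2 6 1 5 4)=(0 1 3 6 2 5)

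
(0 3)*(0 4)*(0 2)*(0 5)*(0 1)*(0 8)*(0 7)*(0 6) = (0 3 4 2 5 1 8 7 6)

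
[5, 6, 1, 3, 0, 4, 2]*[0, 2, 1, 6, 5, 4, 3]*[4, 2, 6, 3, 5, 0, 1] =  [5, 3, 6, 1, 4, 0, 2]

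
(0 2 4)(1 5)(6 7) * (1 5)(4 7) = (0 2 7 6 4)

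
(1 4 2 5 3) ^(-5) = () 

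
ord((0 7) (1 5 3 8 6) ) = 10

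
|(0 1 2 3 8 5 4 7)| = 8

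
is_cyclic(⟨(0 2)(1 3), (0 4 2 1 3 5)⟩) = no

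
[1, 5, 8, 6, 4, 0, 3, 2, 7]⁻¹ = [5, 0, 7, 6, 4, 1, 3, 8, 2]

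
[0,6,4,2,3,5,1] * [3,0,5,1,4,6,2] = [3,2,4,5,1,6,0]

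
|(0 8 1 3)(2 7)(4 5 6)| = 12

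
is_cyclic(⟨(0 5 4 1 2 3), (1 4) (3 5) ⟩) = no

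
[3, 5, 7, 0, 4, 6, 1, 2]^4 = [0, 5, 2, 3, 4, 6, 1, 7]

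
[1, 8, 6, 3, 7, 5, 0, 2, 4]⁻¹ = [6, 0, 7, 3, 8, 5, 2, 4, 1]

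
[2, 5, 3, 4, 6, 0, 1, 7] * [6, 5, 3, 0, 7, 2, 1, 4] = [3, 2, 0, 7, 1, 6, 5, 4]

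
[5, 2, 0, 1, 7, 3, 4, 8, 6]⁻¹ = [2, 3, 1, 5, 6, 0, 8, 4, 7]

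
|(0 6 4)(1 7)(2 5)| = 6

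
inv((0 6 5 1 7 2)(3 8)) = (0 2 7 1 5 6)(3 8)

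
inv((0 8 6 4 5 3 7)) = (0 7 3 5 4 6 8)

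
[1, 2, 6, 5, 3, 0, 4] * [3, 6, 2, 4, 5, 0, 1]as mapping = [0→6, 1→2, 2→1, 3→0, 4→4, 5→3, 6→5]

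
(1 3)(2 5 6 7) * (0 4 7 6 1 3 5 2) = (0 4 7)(1 5)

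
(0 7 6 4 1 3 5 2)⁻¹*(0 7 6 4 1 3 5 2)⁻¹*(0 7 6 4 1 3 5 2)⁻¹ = (0 3 6 2 1 7 5 4)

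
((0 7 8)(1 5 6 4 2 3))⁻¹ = (0 8 7)(1 3 2 4 6 5)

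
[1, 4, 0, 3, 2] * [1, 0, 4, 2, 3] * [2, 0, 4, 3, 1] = [2, 3, 0, 4, 1]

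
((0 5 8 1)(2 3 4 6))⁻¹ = (0 1 8 5)(2 6 4 3)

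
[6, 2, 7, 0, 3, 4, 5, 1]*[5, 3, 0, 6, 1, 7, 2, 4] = [2, 0, 4, 5, 6, 1, 7, 3]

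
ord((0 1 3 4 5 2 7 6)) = 8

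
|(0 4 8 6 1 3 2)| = 7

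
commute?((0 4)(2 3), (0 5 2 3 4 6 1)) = no:(0 4)(2 3)*(0 5 2 3 4 6 1) = (0 6 1)(2 4 5), (0 5 2 3 4 6 1)*(0 4)(2 3) = (0 5 3)(1 4 6)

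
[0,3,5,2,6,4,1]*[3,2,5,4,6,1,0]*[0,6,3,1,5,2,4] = [1,5,6,2,0,4,3]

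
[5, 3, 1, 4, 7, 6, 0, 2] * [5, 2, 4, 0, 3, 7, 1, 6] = [7, 0, 2, 3, 6, 1, 5, 4]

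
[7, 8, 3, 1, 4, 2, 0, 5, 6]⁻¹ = [6, 3, 5, 2, 4, 7, 8, 0, 1]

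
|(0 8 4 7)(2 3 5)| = 12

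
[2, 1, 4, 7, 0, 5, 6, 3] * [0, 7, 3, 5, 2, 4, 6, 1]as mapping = [0→3, 1→7, 2→2, 3→1, 4→0, 5→4, 6→6, 7→5]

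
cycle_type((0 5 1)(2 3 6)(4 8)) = 2.3^2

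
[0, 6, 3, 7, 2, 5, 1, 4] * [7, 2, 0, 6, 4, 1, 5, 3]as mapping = [0→7, 1→5, 2→6, 3→3, 4→0, 5→1, 6→2, 7→4]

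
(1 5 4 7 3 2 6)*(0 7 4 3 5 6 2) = (0 7 5 3)(1 6)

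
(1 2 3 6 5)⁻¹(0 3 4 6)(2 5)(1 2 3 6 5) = (0 6 4 5)(1 3)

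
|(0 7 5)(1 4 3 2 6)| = 15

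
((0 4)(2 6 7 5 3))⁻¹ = (0 4)(2 3 5 7 6)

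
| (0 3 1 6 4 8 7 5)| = 8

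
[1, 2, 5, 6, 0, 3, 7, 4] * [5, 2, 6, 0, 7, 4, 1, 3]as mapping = [0→2, 1→6, 2→4, 3→1, 4→5, 5→0, 6→3, 7→7]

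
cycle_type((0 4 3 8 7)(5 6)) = 2.5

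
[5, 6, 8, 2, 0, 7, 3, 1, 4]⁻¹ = [4, 7, 3, 6, 8, 0, 1, 5, 2]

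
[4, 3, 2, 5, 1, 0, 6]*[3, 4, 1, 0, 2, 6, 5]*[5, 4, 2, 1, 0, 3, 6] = [2, 5, 4, 6, 0, 1, 3]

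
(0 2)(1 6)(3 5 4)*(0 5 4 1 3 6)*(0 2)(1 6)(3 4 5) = (1 2 3 5 6 4)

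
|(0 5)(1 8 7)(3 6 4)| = 6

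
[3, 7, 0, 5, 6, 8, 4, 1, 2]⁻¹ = [2, 7, 8, 0, 6, 3, 4, 1, 5]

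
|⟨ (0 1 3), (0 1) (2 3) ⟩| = 12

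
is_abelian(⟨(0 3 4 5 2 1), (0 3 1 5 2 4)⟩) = no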